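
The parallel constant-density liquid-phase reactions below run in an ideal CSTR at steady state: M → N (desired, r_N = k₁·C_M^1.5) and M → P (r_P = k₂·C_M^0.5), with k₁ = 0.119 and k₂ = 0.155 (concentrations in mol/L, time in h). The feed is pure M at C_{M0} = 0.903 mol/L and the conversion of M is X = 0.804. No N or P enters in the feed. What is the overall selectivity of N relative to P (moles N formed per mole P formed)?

0.136

Exit C_M = C_{M0}(1−X) = 0.903×0.196 = 0.1770 mol/L.
In a CSTR the entire volume is at exit conditions, so r_N = 0.119×0.1770^1.5 = 0.008861 and r_P = 0.155×0.1770^0.5 = 0.06521.
Overall selectivity = C_N/C_P = r_Nτ/(r_Pτ) = r_N/r_P = 0.136.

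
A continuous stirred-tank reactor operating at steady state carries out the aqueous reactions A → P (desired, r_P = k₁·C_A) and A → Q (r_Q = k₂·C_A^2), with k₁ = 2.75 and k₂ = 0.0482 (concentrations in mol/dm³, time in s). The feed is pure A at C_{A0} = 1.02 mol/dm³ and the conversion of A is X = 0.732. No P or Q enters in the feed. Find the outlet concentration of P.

0.743 mol/dm³

Exit C_A = C_{A0}(1−X) = 1.02×0.268 = 0.2734 mol/dm³.
Rates in a CSTR are evaluated at the outlet concentration: r_P = 2.75×0.2734 = 0.7517, r_Q = 0.0482×0.2734^2 = 0.003602.
Fraction of consumed A going to P: r_P/(r_P+r_Q) = 0.9952.
C_P = 0.9952·C_{A0}·X = 0.9952×1.02×0.732 = 0.743 mol/dm³.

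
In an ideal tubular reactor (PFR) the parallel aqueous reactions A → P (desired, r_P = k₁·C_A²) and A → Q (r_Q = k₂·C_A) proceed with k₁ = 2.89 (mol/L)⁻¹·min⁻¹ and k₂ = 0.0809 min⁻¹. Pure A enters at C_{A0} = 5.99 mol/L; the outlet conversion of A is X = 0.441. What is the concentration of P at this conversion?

C_A = C_{A0}(1−X) = 3.348 mol/L.
Along a PFR/batch, dC_Q/dC_A = −r_Q/(r_P+r_Q) = −k₂/(k₂+k₁·C_A).
Integrating from C_{A0} to C_A: C_Q = (0.0809/2.89)·ln[(0.0809+2.89·5.99)/(0.0809+2.89·3.35)] = 0.02799·ln(17.39/9.758) = 0.01618 mol/L.
Then C_P = (C_{A0}−C_A) − C_Q = 2.642 − 0.01618 = 2.625 mol/L.

2.63 mol/L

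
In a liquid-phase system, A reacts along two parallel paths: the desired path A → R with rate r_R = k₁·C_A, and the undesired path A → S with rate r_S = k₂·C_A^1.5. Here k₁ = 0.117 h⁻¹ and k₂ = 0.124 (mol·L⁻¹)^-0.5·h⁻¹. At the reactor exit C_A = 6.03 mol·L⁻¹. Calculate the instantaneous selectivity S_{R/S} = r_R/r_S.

0.384

S_{R/S} = r_R/r_S = (k₁·C_A)/(k₂·C_A^1.5) = (k₁/k₂)·C_A^-0.5.
= (0.117×6.030) / (0.124×6.030^1.5) = 0.7055/1.836 = 0.384.
The undesired path is higher order in A, so low C_A (CSTR or dilute feed) favours R.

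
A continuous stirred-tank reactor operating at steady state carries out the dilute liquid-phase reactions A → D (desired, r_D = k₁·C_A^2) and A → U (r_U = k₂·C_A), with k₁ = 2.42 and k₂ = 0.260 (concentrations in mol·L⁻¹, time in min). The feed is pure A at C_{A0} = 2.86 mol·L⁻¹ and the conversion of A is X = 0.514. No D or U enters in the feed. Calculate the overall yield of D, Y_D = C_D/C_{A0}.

Exit C_A = C_{A0}(1−X) = 2.86×0.486 = 1.390 mol·L⁻¹.
A CSTR operates uniformly at the exit composition, giving r_D = 4.675 and r_U = 0.3614 (each k·C_A^n at C_A = 1.390).
Fraction of consumed A going to D: r_D/(r_D+r_U) = 0.9283.
C_D = 0.9283·C_{A0}·X = 0.9283×2.86×0.514 = 1.36 mol·L⁻¹; Y_D = C_D/C_{A0} = 0.477.

0.477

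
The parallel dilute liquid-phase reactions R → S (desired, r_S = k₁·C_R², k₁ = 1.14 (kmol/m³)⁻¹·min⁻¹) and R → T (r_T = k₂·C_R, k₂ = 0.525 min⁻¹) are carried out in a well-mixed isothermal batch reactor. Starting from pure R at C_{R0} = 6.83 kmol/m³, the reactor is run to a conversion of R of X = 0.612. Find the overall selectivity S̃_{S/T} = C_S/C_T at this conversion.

9.66

C_R = C_{R0}(1−X) = 2.650 kmol/m³.
Along a PFR/batch, dC_T/dC_R = −r_T/(r_S+r_T) = −k₂/(k₂+k₁·C_R).
Integrating from C_{R0} to C_R: C_T = (0.525/1.14)·ln[(0.525+1.14·6.83)/(0.525+1.14·2.65)] = 0.4605·ln(8.311/3.546) = 0.3923 kmol/m³.
Then C_S = (C_{R0}−C_R) − C_T = 4.180 − 0.3923 = 3.788 kmol/m³.
S̃_{S/T} = C_S/C_T = 3.788/0.3923 = 9.66.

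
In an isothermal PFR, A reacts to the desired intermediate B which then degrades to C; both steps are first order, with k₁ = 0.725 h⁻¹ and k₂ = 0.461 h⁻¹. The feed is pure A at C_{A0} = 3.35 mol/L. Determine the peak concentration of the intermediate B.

At the optimum, C_{B,max}/C_{A0} = (k₁/k₂)^[k₂/(k₂−k₁)].
= (0.725/0.461)^(0.461/(0.461−0.725)) = (1.573)^(-1.746) = 0.4536.
C_{B,max} = 0.4536×3.35 = 1.52 mol/L.

1.52 mol/L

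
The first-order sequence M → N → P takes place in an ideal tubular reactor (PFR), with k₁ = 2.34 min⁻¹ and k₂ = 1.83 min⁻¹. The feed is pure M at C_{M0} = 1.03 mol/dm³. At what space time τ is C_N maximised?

0.482 min

Setting dC_N/dτ = 0 gives τ_opt = ln(k₂/k₁)/(k₂−k₁).
= ln(1.83/2.34)/(1.83−2.34) = ln(0.7821)/-0.5100 = -0.2458/-0.5100 = 0.482 min.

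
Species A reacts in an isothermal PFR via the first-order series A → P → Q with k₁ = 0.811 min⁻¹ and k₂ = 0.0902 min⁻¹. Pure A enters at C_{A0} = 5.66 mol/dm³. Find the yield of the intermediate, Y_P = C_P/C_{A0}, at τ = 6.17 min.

0.637

For first-order series with pure A initially, C_P(τ) = k₁C_{A0}/(k₂−k₁)·(e^(−k₁τ) − e^(−k₂τ)).
e^(−k₁τ) = e^(−0.811×6.17) = e^(−5.004) = 0.006712; e^(−k₂τ) = e^(−0.5565) = 0.5732.
C_P = 0.811×5.66/(0.0902−0.811) × (0.006712−0.5732) = (-6.368)×(-0.5665) = 3.608 mol/dm³.
Y_P = C_P/C_{A0} = 3.608/5.66 = 0.637.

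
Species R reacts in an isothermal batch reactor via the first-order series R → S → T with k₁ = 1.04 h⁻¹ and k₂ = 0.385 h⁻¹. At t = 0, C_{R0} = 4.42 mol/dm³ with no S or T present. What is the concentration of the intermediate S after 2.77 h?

2.02 mol/dm³

For first-order series with pure R initially, C_S(t) = k₁C_{R0}/(k₂−k₁)·(e^(−k₁t) − e^(−k₂t)).
e^(−k₁t) = e^(−1.04×2.77) = e^(−2.881) = 0.05609; e^(−k₂t) = e^(−1.066) = 0.3442.
C_S = 1.04×4.42/(0.385−1.04) × (0.05609−0.3442) = (-7.018)×(-0.2881) = 2.022 mol/dm³.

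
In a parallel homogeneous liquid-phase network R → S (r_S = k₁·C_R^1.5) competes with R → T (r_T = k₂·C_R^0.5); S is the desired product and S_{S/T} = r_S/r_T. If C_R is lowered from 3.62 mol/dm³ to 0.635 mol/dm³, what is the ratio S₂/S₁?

0.175

S_{S/T} = (k₁/k₂)·C_R, so S₂/S₁ = (C_{R,2}/C_{R,1}).
= 0.635/3.62 = 0.175.
Selectivity toward S falls as C_R falls — high-concentration operation is favoured.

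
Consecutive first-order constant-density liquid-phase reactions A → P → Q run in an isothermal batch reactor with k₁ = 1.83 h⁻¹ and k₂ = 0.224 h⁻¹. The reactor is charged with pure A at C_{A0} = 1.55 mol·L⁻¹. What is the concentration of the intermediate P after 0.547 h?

0.913 mol·L⁻¹

For first-order series with pure A initially, C_P(t) = k₁C_{A0}/(k₂−k₁)·(e^(−k₁t) − e^(−k₂t)).
e^(−k₁t) = e^(−1.83×0.547) = e^(−1.001) = 0.3675; e^(−k₂t) = e^(−0.1225) = 0.8847.
C_P = 1.83×1.55/(0.224−1.83) × (0.3675−0.8847) = (-1.766)×(-0.5172) = 0.9134 mol·L⁻¹.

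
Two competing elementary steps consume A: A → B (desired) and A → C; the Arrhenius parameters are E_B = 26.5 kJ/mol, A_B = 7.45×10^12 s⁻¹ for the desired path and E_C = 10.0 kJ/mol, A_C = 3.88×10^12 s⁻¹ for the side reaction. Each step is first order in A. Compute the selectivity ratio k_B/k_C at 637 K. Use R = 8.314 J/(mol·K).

0.0852

Since both paths have the same order in A, the concentration cancels and S_{B/C} = k_B/k_C = (A_B/A_C)·exp[(E_C−E_B)/(RT)].
(E_C−E_B)/(RT) = (10.0−26.5)×10³/(8.314×637) = -16500/5296 = -3.116.
k_B/k_C = (7.45×10^12/3.88×10^12)·exp(-3.116) = 1.920 × 0.04435 = 0.0852.
Since E_B > E_C, raising the temperature improves selectivity toward B.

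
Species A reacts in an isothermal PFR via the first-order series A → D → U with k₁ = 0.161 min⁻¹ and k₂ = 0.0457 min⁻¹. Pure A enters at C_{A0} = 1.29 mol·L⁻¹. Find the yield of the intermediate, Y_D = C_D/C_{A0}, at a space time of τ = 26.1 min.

The intermediate concentration in a first-order A→B→C sequence is C_D = k₁C_{A0}(e^(−k₁τ) − e^(−k₂τ))/(k₂−k₁).
e^(−k₁τ) = e^(−0.161×26.1) = e^(−4.202) = 0.01496; e^(−k₂τ) = e^(−1.193) = 0.3034.
C_D = 0.161×1.29/(0.0457−0.161) × (0.01496−0.3034) = (-1.801)×(-0.2884) = 0.5195 mol·L⁻¹.
Y_D = C_D/C_{A0} = 0.5195/1.29 = 0.403.

0.403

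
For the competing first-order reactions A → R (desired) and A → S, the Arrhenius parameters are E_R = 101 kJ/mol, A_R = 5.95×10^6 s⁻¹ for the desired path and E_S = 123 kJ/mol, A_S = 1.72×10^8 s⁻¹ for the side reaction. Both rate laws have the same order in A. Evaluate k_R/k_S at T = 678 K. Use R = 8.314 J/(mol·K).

k_R/k_S = (A_R/A_S)·exp[−(E_R−E_S)/(RT)] = (A_R/A_S)·exp[(E_S−E_R)/(RT)].
(E_S−E_R)/(RT) = (123−101)×10³/(8.314×678) = 22000/5637 = 3.903.
k_R/k_S = (5.95×10^6/1.72×10^8)·exp(3.903) = 0.03459 × 49.54 = 1.71.

1.71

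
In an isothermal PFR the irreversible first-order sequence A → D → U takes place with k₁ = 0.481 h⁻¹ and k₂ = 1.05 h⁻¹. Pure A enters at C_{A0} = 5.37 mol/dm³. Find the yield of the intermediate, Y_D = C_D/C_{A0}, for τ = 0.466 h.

0.157

Solving the coupled first-order balances gives C_D(τ) = [k₁/(k₂−k₁)]·C_{A0}·(e^(−k₁τ) − e^(−k₂τ)).
e^(−k₁τ) = e^(−0.481×0.466) = e^(−0.2241) = 0.7992; e^(−k₂τ) = e^(−0.4893) = 0.6131.
C_D = 0.481×5.37/(1.05−0.481) × (0.7992−0.6131) = 4.539×0.1861 = 0.8450 mol/dm³.
Y_D = C_D/C_{A0} = 0.8450/5.37 = 0.157.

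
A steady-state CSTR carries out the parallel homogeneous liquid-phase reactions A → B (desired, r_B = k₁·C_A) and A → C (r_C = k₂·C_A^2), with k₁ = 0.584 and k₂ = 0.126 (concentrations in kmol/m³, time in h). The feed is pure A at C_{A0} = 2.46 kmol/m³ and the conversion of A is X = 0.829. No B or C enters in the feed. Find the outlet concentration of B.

Exit C_A = C_{A0}(1−X) = 2.46×0.171 = 0.4207 kmol/m³.
A CSTR operates uniformly at the exit composition, giving r_B = 0.2457 and r_C = 0.02230 (each k·C_A^n at C_A = 0.4207).
Fraction of consumed A going to B: r_B/(r_B+r_C) = 0.9168.
C_B = 0.9168·C_{A0}·X = 0.9168×2.46×0.829 = 1.87 kmol/m³.

1.87 kmol/m³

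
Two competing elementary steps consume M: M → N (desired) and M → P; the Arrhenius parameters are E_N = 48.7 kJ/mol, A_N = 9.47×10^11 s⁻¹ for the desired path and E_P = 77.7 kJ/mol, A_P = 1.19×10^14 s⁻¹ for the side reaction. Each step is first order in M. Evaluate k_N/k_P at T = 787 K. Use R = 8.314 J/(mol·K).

0.669

k_N/k_P = (A_N/A_P)·exp[−(E_N−E_P)/(RT)] = (A_N/A_P)·exp[(E_P−E_N)/(RT)].
(E_P−E_N)/(RT) = (77.7−48.7)×10³/(8.314×787) = 29000/6543 = 4.432.
k_N/k_P = (9.47×10^11/1.19×10^14)·exp(4.432) = 0.007958 × 84.11 = 0.669.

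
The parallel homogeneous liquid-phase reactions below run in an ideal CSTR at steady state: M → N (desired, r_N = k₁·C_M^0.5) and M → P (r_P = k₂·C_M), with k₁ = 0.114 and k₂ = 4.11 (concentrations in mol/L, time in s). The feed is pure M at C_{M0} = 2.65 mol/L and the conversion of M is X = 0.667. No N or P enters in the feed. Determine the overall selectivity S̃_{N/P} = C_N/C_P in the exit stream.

Exit C_M = C_{M0}(1−X) = 2.65×0.333 = 0.8824 mol/L.
Rates in a CSTR are evaluated at the outlet concentration: r_N = 0.114×0.8824^0.5 = 0.1071, r_P = 4.11×0.8824 = 3.627.
Overall selectivity = C_N/C_P = r_Nτ/(r_Pτ) = r_N/r_P = 0.0295.

0.0295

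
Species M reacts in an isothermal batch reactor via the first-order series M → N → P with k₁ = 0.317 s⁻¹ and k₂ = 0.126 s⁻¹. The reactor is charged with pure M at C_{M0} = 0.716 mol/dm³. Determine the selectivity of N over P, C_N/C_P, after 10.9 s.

0.613

Solving the coupled first-order balances gives C_N(t) = [k₁/(k₂−k₁)]·C_{M0}·(e^(−k₁t) − e^(−k₂t)).
e^(−k₁t) = e^(−0.317×10.9) = e^(−3.455) = 0.03158; e^(−k₂t) = e^(−1.373) = 0.2532.
C_N = 0.317×0.716/(0.126−0.317) × (0.03158−0.2532) = (-1.188)×(-0.2217) = 0.2634 mol/dm³.
C_M = C_{M0}e^(−k₁t) = 0.02261 mol/dm³, so C_P = C_{M0}−C_M−C_N = 0.4300 mol/dm³; C_N/C_P = 0.613.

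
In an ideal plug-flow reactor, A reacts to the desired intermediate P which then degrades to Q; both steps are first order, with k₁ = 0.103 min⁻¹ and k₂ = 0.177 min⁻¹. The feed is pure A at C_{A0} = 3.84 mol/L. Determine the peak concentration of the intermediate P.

Evaluating C_P at τ_opt = ln(k₂/k₁)/(k₂−k₁) gives C_{P,max}/C_{A0} = (k₁/k₂)^[k₂/(k₂−k₁)].
= (0.103/0.177)^(0.177/(0.177−0.103)) = (0.5819)^(2.392) = 0.2739.
C_{P,max} = 0.2739×3.84 = 1.05 mol/L.

1.05 mol/L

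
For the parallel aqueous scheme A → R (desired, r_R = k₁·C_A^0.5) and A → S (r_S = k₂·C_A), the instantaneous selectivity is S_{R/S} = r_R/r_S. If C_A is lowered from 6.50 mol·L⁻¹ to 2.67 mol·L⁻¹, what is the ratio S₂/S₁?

S_{R/S} = (k₁/k₂)·C_A^-0.5, so S₂/S₁ = (C_{A,2}/C_{A,1})^-0.5.
= (2.67/6.50)^(-0.5) = (0.4108)^(-0.5) = 1.56.
Selectivity toward R rises as C_A falls — low-concentration operation is favoured.

1.56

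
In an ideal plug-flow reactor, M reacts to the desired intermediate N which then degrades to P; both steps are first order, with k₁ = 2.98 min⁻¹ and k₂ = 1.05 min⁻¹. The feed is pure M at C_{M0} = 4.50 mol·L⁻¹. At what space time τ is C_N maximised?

The intermediate peaks when r₁ = r₂, i.e. k₁e^(−k₁τ) = k₂e^(−k₂τ), giving τ_opt = ln(k₂/k₁)/(k₂−k₁).
= ln(1.05/2.98)/(1.05−2.98) = ln(0.3523)/-1.930 = -1.043/-1.930 = 0.540 min.

0.540 min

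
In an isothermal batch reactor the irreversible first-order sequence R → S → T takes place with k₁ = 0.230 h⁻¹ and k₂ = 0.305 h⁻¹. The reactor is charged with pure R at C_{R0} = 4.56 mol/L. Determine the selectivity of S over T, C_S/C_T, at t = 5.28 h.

Solving the coupled first-order balances gives C_S(t) = [k₁/(k₂−k₁)]·C_{R0}·(e^(−k₁t) − e^(−k₂t)).
e^(−k₁t) = e^(−0.230×5.28) = e^(−1.214) = 0.2969; e^(−k₂t) = e^(−1.610) = 0.1998.
C_S = 0.230×4.56/(0.305−0.230) × (0.2969−0.1998) = 13.98×0.09708 = 1.358 mol/L.
C_R = C_{R0}e^(−k₁t) = 1.354 mol/L, so C_T = C_{R0}−C_R−C_S = 1.849 mol/L; C_S/C_T = 0.734.

0.734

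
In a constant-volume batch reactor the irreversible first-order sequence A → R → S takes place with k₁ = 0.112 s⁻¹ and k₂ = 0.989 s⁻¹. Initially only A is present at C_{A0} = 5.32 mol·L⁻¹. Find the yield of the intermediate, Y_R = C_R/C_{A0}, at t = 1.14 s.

The intermediate concentration in a first-order A→B→C sequence is C_R = k₁C_{A0}(e^(−k₁t) − e^(−k₂t))/(k₂−k₁).
e^(−k₁t) = e^(−0.112×1.14) = e^(−0.1277) = 0.8801; e^(−k₂t) = e^(−1.127) = 0.3239.
C_R = 0.112×5.32/(0.989−0.112) × (0.8801−0.3239) = 0.6794×0.5563 = 0.3779 mol·L⁻¹.
Y_R = C_R/C_{A0} = 0.3779/5.32 = 0.0710.

0.0710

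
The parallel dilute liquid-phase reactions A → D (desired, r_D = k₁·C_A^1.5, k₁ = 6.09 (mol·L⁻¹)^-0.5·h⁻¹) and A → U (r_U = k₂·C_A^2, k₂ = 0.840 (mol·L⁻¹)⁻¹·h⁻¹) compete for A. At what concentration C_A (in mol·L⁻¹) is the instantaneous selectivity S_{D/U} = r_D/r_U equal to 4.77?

S_{D/U} = (k₁/k₂)·C_A^-0.5 ⇒ C_A = (S·k₂/k₁)^(-2).
= (4.77×0.840/6.09)^(-2) = (0.6579)^(-2) = 2.31 mol·L⁻¹.

2.31 mol·L⁻¹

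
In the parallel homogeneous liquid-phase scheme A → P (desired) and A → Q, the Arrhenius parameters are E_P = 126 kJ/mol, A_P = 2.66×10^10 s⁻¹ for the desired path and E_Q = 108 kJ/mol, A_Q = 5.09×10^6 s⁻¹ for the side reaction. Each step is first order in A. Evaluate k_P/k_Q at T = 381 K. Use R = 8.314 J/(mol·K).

17.8

Since both paths have the same order in A, the concentration cancels and S_{P/Q} = k_P/k_Q = (A_P/A_Q)·exp[(E_Q−E_P)/(RT)].
(E_Q−E_P)/(RT) = (108−126)×10³/(8.314×381) = -18000/3168 = -5.682.
k_P/k_Q = (2.66×10^10/5.09×10^6)·exp(-5.682) = 5226 × 0.003405 = 17.8.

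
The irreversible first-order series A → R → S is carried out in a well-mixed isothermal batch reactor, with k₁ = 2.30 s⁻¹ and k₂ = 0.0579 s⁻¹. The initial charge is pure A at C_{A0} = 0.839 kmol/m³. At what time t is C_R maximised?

1.64 s

For first-order series the maximum of C_R occurs at t_opt = ln(k₂/k₁)/(k₂−k₁).
= ln(0.0579/2.30)/(0.0579−2.30) = ln(0.02517)/-2.242 = -3.682/-2.242 = 1.64 s.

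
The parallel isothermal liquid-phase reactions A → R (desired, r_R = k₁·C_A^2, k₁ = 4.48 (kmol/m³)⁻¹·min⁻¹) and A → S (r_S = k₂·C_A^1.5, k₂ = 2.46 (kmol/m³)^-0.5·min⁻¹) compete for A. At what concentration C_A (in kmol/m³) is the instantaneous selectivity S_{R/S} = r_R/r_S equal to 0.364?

0.0400 kmol/m³

S_{R/S} = (k₁/k₂)·C_A^0.5 ⇒ C_A = (S·k₂/k₁)^(2).
= (0.364×2.46/4.48)^(2) = (0.1999)^(2) = 0.0400 kmol/m³.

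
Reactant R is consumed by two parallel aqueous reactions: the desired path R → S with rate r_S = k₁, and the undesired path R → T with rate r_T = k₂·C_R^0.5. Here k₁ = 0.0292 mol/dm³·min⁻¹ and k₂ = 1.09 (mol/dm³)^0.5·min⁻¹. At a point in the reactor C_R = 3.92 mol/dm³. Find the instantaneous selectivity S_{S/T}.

S_{S/T} = r_S/r_T = (k₁)/(k₂·C_R^0.5) = (k₁/k₂)·C_R^-0.5.
= (0.0292) / (1.09×3.920^0.5) = 0.02920/2.158 = 0.0135.
The undesired path is higher order in R, so low C_R (CSTR or dilute feed) favours S.

0.0135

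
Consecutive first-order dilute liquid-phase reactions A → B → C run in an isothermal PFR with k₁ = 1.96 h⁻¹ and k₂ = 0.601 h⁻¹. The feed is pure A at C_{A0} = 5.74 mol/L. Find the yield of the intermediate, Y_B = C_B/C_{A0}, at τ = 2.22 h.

Solving the coupled first-order balances gives C_B(τ) = [k₁/(k₂−k₁)]·C_{A0}·(e^(−k₁τ) − e^(−k₂τ)).
e^(−k₁τ) = e^(−1.96×2.22) = e^(−4.351) = 0.01289; e^(−k₂τ) = e^(−1.334) = 0.2634.
C_B = 1.96×5.74/(0.601−1.96) × (0.01289−0.2634) = (-8.278)×(-0.2505) = 2.074 mol/L.
Y_B = C_B/C_{A0} = 2.074/5.74 = 0.361.

0.361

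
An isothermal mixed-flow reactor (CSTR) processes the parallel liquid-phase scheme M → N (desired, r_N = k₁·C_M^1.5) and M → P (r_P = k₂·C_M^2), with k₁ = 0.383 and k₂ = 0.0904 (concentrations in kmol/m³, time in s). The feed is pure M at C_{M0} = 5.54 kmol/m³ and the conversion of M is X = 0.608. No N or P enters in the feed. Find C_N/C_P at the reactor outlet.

2.87

Exit C_M = C_{M0}(1−X) = 5.54×0.392 = 2.172 kmol/m³.
Rates in a CSTR are evaluated at the outlet concentration: r_N = 0.383×2.172^1.5 = 1.226, r_P = 0.0904×2.172^2 = 0.4263.
Overall selectivity = C_N/C_P = r_Nτ/(r_Pτ) = r_N/r_P = 2.87.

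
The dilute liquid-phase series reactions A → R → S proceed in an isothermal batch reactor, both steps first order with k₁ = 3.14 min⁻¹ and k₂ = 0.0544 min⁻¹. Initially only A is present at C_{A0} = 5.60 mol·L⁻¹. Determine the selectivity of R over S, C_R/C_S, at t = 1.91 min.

11.0

For first-order series with pure A initially, C_R(t) = k₁C_{A0}/(k₂−k₁)·(e^(−k₁t) − e^(−k₂t)).
e^(−k₁t) = e^(−3.14×1.91) = e^(−5.997) = 0.002485; e^(−k₂t) = e^(−0.1039) = 0.9013.
C_R = 3.14×5.60/(0.0544−3.14) × (0.002485−0.9013) = (-5.699)×(-0.8988) = 5.122 mol·L⁻¹.
C_A = C_{A0}e^(−k₁t) = 0.01392 mol·L⁻¹, so C_S = C_{A0}−C_A−C_R = 0.4639 mol·L⁻¹; C_R/C_S = 11.0.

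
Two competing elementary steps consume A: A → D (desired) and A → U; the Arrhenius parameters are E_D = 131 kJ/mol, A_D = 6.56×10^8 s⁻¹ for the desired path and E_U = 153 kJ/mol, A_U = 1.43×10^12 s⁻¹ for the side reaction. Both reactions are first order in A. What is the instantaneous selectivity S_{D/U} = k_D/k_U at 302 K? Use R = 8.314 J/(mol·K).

Since both paths have the same order in A, the concentration cancels and S_{D/U} = k_D/k_U = (A_D/A_U)·exp[(E_U−E_D)/(RT)].
(E_U−E_D)/(RT) = (153−131)×10³/(8.314×302) = 22000/2511 = 8.762.
k_D/k_U = (6.56×10^8/1.43×10^12)·exp(8.762) = 4.587×10^-4 × 6387 = 2.93.

2.93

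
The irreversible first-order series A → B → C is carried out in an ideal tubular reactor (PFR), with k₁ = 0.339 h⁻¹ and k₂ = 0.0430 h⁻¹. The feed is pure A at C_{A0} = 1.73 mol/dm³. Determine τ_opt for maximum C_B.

For first-order series the maximum of C_B occurs at τ_opt = ln(k₂/k₁)/(k₂−k₁).
= ln(0.0430/0.339)/(0.0430−0.339) = ln(0.1268)/-0.2960 = -2.065/-0.2960 = 6.98 h.

6.98 h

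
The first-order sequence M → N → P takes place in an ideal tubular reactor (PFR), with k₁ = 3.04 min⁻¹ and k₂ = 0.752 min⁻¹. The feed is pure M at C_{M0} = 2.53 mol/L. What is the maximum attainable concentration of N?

1.60 mol/L

For a first-order series the maximum intermediate yield is C_{N,max}/C_{M0} = (k₁/k₂)^[k₂/(k₂−k₁)].
= (3.04/0.752)^(0.752/(0.752−3.04)) = (4.043)^(-0.3287) = 0.6318.
C_{N,max} = 0.6318×2.53 = 1.60 mol/L.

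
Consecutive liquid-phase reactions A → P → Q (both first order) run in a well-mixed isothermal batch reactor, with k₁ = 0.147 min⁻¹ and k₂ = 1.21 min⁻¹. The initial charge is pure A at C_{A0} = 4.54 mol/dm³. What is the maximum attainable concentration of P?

For a first-order series the maximum intermediate yield is C_{P,max}/C_{A0} = (k₁/k₂)^[k₂/(k₂−k₁)].
= (0.147/1.21)^(1.21/(1.21−0.147)) = (0.1215)^(1.138) = 0.09077.
C_{P,max} = 0.09077×4.54 = 0.412 mol/dm³.

0.412 mol/dm³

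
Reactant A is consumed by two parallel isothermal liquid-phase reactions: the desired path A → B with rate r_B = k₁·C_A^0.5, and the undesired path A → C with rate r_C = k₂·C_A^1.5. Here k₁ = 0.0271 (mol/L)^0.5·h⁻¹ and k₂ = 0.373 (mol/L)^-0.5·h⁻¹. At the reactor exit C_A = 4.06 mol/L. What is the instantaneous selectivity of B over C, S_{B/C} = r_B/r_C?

0.0179

S_{B/C} = r_B/r_C = (k₁·C_A^0.5)/(k₂·C_A^1.5) = (k₁/k₂)·C_A⁻¹.
= (0.0271×4.060^0.5) / (0.373×4.060^1.5) = 0.05460/3.051 = 0.0179.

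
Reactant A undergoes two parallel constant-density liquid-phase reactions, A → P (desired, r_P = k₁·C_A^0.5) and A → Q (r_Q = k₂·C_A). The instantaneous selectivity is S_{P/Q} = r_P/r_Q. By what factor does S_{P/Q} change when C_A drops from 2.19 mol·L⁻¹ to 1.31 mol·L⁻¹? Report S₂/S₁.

S_{P/Q} = (k₁/k₂)·C_A^-0.5, so S₂/S₁ = (C_{A,2}/C_{A,1})^-0.5.
= (1.31/2.19)^(-0.5) = (0.5982)^(-0.5) = 1.29.
Selectivity toward P rises as C_A falls — low-concentration operation is favoured.

1.29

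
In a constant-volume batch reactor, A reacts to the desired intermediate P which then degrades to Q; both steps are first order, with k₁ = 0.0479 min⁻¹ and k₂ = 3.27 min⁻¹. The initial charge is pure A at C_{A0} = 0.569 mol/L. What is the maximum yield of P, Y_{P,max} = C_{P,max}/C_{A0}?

0.0138

At the optimum, C_{P,max}/C_{A0} = (k₁/k₂)^[k₂/(k₂−k₁)].
= (0.0479/3.27)^(3.27/(3.27−0.0479)) = (0.01465)^(1.015) = 0.01376.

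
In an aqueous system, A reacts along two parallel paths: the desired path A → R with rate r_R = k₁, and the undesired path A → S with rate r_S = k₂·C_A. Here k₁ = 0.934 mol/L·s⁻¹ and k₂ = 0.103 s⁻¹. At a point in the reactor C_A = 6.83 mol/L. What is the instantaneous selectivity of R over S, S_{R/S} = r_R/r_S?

S_{R/S} = r_R/r_S = (k₁)/(k₂·C_A) = (k₁/k₂)·C_A⁻¹.
= (0.934) / (0.103×6.830) = 0.9340/0.7035 = 1.33.
The undesired path is higher order in A, so low C_A (CSTR or dilute feed) favours R.

1.33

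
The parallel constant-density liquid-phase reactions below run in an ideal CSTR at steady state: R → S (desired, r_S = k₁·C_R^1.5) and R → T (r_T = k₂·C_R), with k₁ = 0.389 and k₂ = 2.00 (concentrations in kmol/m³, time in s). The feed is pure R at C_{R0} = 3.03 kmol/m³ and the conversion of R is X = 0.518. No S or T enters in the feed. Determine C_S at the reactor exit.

0.299 kmol/m³

Exit C_R = C_{R0}(1−X) = 3.03×0.482 = 1.460 kmol/m³.
Rates in a CSTR are evaluated at the outlet concentration: r_S = 0.389×1.460^1.5 = 0.6866, r_T = 2.00×1.460 = 2.921.
Fraction of consumed R going to S: r_S/(r_S+r_T) = 0.1903.
C_S = 0.1903·C_{R0}·X = 0.1903×3.03×0.518 = 0.299 kmol/m³.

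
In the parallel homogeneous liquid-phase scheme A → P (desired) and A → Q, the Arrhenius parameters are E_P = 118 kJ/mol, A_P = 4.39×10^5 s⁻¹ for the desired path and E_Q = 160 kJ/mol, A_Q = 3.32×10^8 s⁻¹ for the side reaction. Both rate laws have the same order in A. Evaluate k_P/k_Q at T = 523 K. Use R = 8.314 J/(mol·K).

With equal orders, S_{P/Q} = k_P/k_Q = (A_P/A_Q)·exp[(E_Q−E_P)/(RT)].
(E_Q−E_P)/(RT) = (160−118)×10³/(8.314×523) = 42000/4348 = 9.659.
k_P/k_Q = (4.39×10^5/3.32×10^8)·exp(9.659) = 0.001322 × 15664 = 20.7.
Since E_P < E_Q, lowering the temperature improves selectivity toward P.

20.7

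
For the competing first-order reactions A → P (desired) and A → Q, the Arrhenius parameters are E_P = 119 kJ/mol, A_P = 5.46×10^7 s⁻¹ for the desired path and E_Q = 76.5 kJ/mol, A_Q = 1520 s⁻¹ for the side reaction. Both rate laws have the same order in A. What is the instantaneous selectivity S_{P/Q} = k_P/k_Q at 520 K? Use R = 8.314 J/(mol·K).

Since both paths have the same order in A, the concentration cancels and S_{P/Q} = k_P/k_Q = (A_P/A_Q)·exp[(E_Q−E_P)/(RT)].
(E_Q−E_P)/(RT) = (76.5−119)×10³/(8.314×520) = -42500/4323 = -9.830.
k_P/k_Q = (5.46×10^7/1520)·exp(-9.830) = 35921 × 5.379×10^-5 = 1.93.

1.93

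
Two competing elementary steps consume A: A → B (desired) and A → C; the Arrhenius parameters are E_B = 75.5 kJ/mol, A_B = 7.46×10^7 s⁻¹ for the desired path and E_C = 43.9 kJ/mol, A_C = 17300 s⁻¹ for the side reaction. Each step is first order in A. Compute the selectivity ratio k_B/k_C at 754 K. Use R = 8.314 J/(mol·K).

27.9

k_B/k_C = (A_B/A_C)·exp[−(E_B−E_C)/(RT)] = (A_B/A_C)·exp[(E_C−E_B)/(RT)].
(E_C−E_B)/(RT) = (43.9−75.5)×10³/(8.314×754) = -31600/6269 = -5.041.
k_B/k_C = (7.46×10^7/17300)·exp(-5.041) = 4312 × 0.006468 = 27.9.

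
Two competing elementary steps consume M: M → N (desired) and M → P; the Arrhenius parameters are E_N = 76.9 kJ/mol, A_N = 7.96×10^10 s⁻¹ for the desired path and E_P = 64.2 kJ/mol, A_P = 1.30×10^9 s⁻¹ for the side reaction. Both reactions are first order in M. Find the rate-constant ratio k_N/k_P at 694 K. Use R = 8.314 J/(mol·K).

With equal orders, S_{N/P} = k_N/k_P = (A_N/A_P)·exp[(E_P−E_N)/(RT)].
(E_P−E_N)/(RT) = (64.2−76.9)×10³/(8.314×694) = -12700/5770 = -2.201.
k_N/k_P = (7.96×10^10/1.30×10^9)·exp(-2.201) = 61.23 × 0.1107 = 6.78.

6.78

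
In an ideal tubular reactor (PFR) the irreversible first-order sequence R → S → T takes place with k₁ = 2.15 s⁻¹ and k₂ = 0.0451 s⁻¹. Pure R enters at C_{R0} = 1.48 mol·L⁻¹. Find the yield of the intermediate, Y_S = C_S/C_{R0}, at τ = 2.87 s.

0.895

The intermediate concentration in a first-order A→B→C sequence is C_S = k₁C_{R0}(e^(−k₁τ) − e^(−k₂τ))/(k₂−k₁).
e^(−k₁τ) = e^(−2.15×2.87) = e^(−6.170) = 0.002090; e^(−k₂τ) = e^(−0.1294) = 0.8786.
C_S = 2.15×1.48/(0.0451−2.15) × (0.002090−0.8786) = (-1.512)×(-0.8765) = 1.325 mol·L⁻¹.
Y_S = C_S/C_{R0} = 1.325/1.48 = 0.895.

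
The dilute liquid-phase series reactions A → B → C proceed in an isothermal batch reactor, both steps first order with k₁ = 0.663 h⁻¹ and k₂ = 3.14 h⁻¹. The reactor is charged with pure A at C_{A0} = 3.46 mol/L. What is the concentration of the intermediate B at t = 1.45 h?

0.344 mol/L

For first-order series with pure A initially, C_B(t) = k₁C_{A0}/(k₂−k₁)·(e^(−k₁t) − e^(−k₂t)).
e^(−k₁t) = e^(−0.663×1.45) = e^(−0.9614) = 0.3824; e^(−k₂t) = e^(−4.553) = 0.01054.
C_B = 0.663×3.46/(3.14−0.663) × (0.3824−0.01054) = 0.9261×0.3718 = 0.3444 mol/L.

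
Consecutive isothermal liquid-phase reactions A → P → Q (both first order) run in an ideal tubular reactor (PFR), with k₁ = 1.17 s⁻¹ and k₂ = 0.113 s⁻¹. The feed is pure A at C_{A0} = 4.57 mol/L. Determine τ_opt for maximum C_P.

For first-order series the maximum of C_P occurs at τ_opt = ln(k₂/k₁)/(k₂−k₁).
= ln(0.113/1.17)/(0.113−1.17) = ln(0.09658)/-1.057 = -2.337/-1.057 = 2.21 s.

2.21 s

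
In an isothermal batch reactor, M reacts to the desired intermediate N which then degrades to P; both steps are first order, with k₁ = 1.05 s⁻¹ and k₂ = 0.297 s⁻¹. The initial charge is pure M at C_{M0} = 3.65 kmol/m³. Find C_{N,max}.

2.22 kmol/m³

At the optimum, C_{N,max}/C_{M0} = (k₁/k₂)^[k₂/(k₂−k₁)].
= (1.05/0.297)^(0.297/(0.297−1.05)) = (3.535)^(-0.3944) = 0.6077.
C_{N,max} = 0.6077×3.65 = 2.22 kmol/m³.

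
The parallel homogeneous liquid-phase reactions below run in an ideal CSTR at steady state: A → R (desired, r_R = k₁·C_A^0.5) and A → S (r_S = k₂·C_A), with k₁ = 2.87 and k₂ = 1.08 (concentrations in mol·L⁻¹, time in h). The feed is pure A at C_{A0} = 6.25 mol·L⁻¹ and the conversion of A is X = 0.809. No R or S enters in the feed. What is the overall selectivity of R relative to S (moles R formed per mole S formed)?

2.43

Exit C_A = C_{A0}(1−X) = 6.25×0.191 = 1.194 mol·L⁻¹.
In a CSTR the entire volume is at exit conditions, so r_R = 2.87×1.194^0.5 = 3.136 and r_S = 1.08×1.194 = 1.289.
Overall selectivity = C_R/C_S = r_Rτ/(r_Sτ) = r_R/r_S = 2.43.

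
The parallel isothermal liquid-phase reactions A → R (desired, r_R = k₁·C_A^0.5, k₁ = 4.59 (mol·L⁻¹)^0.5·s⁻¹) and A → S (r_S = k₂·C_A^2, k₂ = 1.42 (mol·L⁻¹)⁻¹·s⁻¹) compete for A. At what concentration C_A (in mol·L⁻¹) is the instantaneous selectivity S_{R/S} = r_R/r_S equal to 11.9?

S_{R/S} = (k₁/k₂)·C_A^-1.5 ⇒ C_A = (S·k₂/k₁)^(1/(-1.5)).
= (11.9×1.42/4.59)^(-0.6667) = (3.681)^(-0.6667) = 0.419 mol·L⁻¹.

0.419 mol·L⁻¹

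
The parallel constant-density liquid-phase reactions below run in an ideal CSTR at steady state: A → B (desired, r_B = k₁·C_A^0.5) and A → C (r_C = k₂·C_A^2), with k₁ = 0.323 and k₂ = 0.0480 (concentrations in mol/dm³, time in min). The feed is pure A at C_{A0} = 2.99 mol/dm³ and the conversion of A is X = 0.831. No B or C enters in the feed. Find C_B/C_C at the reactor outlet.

Exit C_A = C_{A0}(1−X) = 2.99×0.169 = 0.5053 mol/dm³.
Rates in a CSTR are evaluated at the outlet concentration: r_B = 0.323×0.5053^0.5 = 0.2296, r_C = 0.0480×0.5053^2 = 0.01226.
Overall selectivity = C_B/C_C = r_Bτ/(r_Cτ) = r_B/r_C = 18.7.

18.7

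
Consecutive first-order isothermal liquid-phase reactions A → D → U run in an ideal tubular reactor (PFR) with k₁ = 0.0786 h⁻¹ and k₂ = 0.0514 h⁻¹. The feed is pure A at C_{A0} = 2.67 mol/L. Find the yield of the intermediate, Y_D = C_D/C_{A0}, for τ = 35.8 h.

0.286

Solving the coupled first-order balances gives C_D(τ) = [k₁/(k₂−k₁)]·C_{A0}·(e^(−k₁τ) − e^(−k₂τ)).
e^(−k₁τ) = e^(−0.0786×35.8) = e^(−2.814) = 0.05997; e^(−k₂τ) = e^(−1.840) = 0.1588.
C_D = 0.0786×2.67/(0.0514−0.0786) × (0.05997−0.1588) = (-7.716)×(-0.09883) = 0.7625 mol/L.
Y_D = C_D/C_{A0} = 0.7625/2.67 = 0.286.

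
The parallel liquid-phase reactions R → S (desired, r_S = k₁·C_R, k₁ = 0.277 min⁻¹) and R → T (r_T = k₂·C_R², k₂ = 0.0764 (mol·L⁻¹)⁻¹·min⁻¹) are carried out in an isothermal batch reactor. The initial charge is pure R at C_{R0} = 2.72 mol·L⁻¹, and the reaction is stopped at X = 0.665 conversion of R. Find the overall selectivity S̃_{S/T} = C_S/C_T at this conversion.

2.05

C_R = C_{R0}(1−X) = 0.9112 mol·L⁻¹.
Along a PFR/batch, dC_S/dC_R = −r_S/(r_S+r_T) = −k₁/(k₁+k₂·C_R).
Integrating from C_{R0} to C_R: C_S = (0.277/0.0764)·ln[(0.277+0.0764·2.72)/(0.277+0.0764·0.911)] = 3.626·ln(0.4848/0.3466) = 1.217 mol·L⁻¹.
C_T = (C_{R0}−C_R)−C_S = 0.5923 mol·L⁻¹; S̃_{S/T} = 1.217/0.5923 = 2.05.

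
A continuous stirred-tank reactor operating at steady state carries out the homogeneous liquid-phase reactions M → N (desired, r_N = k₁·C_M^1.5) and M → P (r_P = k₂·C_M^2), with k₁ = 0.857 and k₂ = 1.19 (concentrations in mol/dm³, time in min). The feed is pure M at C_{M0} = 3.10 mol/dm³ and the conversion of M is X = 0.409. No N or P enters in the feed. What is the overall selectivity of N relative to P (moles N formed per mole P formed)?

Exit C_M = C_{M0}(1−X) = 3.10×0.591 = 1.832 mol/dm³.
Rates in a CSTR are evaluated at the outlet concentration: r_N = 0.857×1.832^1.5 = 2.125, r_P = 1.19×1.832^2 = 3.994.
Overall selectivity = C_N/C_P = r_Nτ/(r_Pτ) = r_N/r_P = 0.532.

0.532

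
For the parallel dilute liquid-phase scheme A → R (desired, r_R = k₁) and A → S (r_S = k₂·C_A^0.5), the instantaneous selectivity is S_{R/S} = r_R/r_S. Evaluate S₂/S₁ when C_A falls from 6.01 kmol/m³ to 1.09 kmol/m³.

2.35

S_{R/S} = (k₁/k₂)·C_A^-0.5, so S₂/S₁ = (C_{A,2}/C_{A,1})^-0.5.
= (1.09/6.01)^(-0.5) = (0.1814)^(-0.5) = 2.35.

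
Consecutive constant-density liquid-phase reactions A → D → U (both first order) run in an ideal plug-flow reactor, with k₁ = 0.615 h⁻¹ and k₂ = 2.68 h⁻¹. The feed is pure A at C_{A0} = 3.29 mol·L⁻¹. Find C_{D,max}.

At the optimum, C_{D,max}/C_{A0} = (k₁/k₂)^[k₂/(k₂−k₁)].
= (0.615/2.68)^(2.68/(2.68−0.615)) = (0.2295)^(1.298) = 0.1480.
C_{D,max} = 0.1480×3.29 = 0.487 mol·L⁻¹.

0.487 mol·L⁻¹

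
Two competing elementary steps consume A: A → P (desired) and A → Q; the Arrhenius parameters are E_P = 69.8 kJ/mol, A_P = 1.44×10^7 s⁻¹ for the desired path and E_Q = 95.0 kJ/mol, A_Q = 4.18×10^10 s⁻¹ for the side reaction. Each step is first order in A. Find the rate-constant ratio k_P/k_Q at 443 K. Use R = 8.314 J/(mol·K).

k_P/k_Q = (A_P/A_Q)·exp[−(E_P−E_Q)/(RT)] = (A_P/A_Q)·exp[(E_Q−E_P)/(RT)].
(E_Q−E_P)/(RT) = (95.0−69.8)×10³/(8.314×443) = 25200/3683 = 6.842.
k_P/k_Q = (1.44×10^7/4.18×10^10)·exp(6.842) = 3.445×10^-4 × 936.4 = 0.323.
Since E_P < E_Q, lowering the temperature improves selectivity toward P.

0.323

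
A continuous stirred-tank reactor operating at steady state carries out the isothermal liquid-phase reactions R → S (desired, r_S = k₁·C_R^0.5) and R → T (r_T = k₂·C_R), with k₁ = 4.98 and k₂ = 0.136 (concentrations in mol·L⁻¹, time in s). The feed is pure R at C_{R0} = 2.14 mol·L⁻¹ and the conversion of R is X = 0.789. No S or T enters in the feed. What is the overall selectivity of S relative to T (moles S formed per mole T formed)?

54.5

Exit C_R = C_{R0}(1−X) = 2.14×0.211 = 0.4515 mol·L⁻¹.
A CSTR operates uniformly at the exit composition, giving r_S = 3.346 and r_T = 0.06141 (each k·C_R^n at C_R = 0.4515).
Overall selectivity = C_S/C_T = r_Sτ/(r_Tτ) = r_S/r_T = 54.5.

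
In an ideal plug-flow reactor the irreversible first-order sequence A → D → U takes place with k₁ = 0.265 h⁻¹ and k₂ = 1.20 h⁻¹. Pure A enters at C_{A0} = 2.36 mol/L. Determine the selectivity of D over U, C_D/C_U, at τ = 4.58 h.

0.134

Solving the coupled first-order balances gives C_D(τ) = [k₁/(k₂−k₁)]·C_{A0}·(e^(−k₁τ) − e^(−k₂τ)).
e^(−k₁τ) = e^(−0.265×4.58) = e^(−1.214) = 0.2971; e^(−k₂τ) = e^(−5.496) = 0.004103.
C_D = 0.265×2.36/(1.20−0.265) × (0.2971−0.004103) = 0.6689×0.2930 = 0.1960 mol/L.
C_A = C_{A0}e^(−k₁τ) = 0.7011 mol/L, so C_U = C_{A0}−C_A−C_D = 1.463 mol/L; C_D/C_U = 0.134.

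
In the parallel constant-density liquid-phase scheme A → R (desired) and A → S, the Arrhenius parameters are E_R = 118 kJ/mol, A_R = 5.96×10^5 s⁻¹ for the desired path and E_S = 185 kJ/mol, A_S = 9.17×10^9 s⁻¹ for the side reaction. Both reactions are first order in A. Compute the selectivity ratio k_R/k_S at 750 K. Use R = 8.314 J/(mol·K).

3.02

With equal orders, S_{R/S} = k_R/k_S = (A_R/A_S)·exp[(E_S−E_R)/(RT)].
(E_S−E_R)/(RT) = (185−118)×10³/(8.314×750) = 67000/6236 = 10.74.
k_R/k_S = (5.96×10^5/9.17×10^9)·exp(10.74) = 6.499×10^-5 × 46394 = 3.02.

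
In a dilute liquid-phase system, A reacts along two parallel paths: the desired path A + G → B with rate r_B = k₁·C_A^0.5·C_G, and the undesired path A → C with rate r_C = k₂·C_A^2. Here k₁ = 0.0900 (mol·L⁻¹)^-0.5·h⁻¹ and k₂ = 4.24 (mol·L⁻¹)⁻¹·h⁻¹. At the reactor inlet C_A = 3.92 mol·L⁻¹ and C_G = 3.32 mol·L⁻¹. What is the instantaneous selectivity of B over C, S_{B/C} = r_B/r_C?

0.00908

S_{B/C} = r_B/r_C = (k₁·C_A^0.5·C_G)/(k₂·C_A^2) = (k₁/k₂)·C_A^-1.5·C_G.
= (0.0900×3.920^0.5×3.320) / (4.24×3.920^2) = 0.5916/65.15 = 0.00908.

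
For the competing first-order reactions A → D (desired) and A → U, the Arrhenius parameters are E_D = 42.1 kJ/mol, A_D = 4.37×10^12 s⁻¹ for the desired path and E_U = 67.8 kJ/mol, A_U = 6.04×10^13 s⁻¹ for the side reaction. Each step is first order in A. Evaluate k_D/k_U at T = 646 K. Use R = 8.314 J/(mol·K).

8.66

Since both paths have the same order in A, the concentration cancels and S_{D/U} = k_D/k_U = (A_D/A_U)·exp[(E_U−E_D)/(RT)].
(E_U−E_D)/(RT) = (67.8−42.1)×10³/(8.314×646) = 25700/5371 = 4.785.
k_D/k_U = (4.37×10^12/6.04×10^13)·exp(4.785) = 0.07235 × 119.7 = 8.66.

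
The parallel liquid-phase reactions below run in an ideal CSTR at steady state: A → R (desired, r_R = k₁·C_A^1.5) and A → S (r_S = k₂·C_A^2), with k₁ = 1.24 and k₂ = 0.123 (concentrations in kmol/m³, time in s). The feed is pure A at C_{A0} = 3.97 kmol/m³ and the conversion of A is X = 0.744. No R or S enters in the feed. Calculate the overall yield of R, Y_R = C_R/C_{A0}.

Exit C_A = C_{A0}(1−X) = 3.97×0.256 = 1.016 kmol/m³.
A CSTR operates uniformly at the exit composition, giving r_R = 1.270 and r_S = 0.1270 (each k·C_A^n at C_A = 1.016).
Fraction of consumed A going to R: r_R/(r_R+r_S) = 0.9091.
C_R = 0.9091·C_{A0}·X = 0.9091×3.97×0.744 = 2.69 kmol/m³; Y_R = C_R/C_{A0} = 0.676.

0.676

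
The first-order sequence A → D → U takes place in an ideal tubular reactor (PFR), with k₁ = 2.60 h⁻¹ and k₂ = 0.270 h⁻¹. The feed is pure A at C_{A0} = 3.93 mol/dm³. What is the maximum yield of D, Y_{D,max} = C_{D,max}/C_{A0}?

At the optimum, C_{D,max}/C_{A0} = (k₁/k₂)^[k₂/(k₂−k₁)].
= (2.60/0.270)^(0.270/(0.270−2.60)) = (9.630)^(-0.1159) = 0.7692.

0.769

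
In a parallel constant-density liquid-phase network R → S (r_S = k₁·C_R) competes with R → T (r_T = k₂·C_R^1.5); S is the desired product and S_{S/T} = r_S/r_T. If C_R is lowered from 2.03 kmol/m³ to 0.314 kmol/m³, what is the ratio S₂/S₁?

S_{S/T} = (k₁/k₂)·C_R^-0.5, so S₂/S₁ = (C_{R,2}/C_{R,1})^-0.5.
= (0.314/2.03)^(-0.5) = (0.1547)^(-0.5) = 2.54.
Selectivity toward S rises as C_R falls — low-concentration operation is favoured.

2.54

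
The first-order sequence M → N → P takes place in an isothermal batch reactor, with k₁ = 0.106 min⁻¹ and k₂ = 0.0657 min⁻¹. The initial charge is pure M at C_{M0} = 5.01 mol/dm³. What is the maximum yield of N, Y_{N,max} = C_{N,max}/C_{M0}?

Evaluating C_N at t_opt = ln(k₂/k₁)/(k₂−k₁) gives C_{N,max}/C_{M0} = (k₁/k₂)^[k₂/(k₂−k₁)].
= (0.106/0.0657)^(0.0657/(0.0657−0.106)) = (1.613)^(-1.630) = 0.4585.

0.458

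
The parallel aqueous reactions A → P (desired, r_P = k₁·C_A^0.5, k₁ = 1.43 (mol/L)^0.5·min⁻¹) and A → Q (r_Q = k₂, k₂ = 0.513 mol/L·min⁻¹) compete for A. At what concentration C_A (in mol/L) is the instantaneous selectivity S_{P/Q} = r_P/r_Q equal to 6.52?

S_{P/Q} = (k₁/k₂)·C_A^0.5 ⇒ C_A = (S·k₂/k₁)^(2).
= (6.52×0.513/1.43)^(2) = (2.339)^(2) = 5.47 mol/L.

5.47 mol/L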